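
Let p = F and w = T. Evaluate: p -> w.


Implication is false only when antecedent is true and consequent is false.
Substitute: p=F, w=T.
F -> T evaluates to T.

T


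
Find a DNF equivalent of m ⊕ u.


Step 1: m ⊕ u is true exactly when they disagree: (m ∧ ¬u) ∨ (¬m ∧ u).

(m ∧ (¬u)) ∨ ((¬m) ∧ u)


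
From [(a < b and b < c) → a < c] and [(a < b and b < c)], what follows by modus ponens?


Modus ponens: from (P → Q) and P, infer Q.
P = '(a < b and b < c)' is asserted, and P → Q holds, so Q follows.

a < c.


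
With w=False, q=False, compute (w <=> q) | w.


Substitute w=False, q=False:
w <=> q = False <=> False = True
(w <=> q) | w = True | False = True

True


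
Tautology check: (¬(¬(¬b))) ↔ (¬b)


Build the truth table over {b}:
b | φ
-----
F | T
T | T
Every row evaluates to true.

Yes, it is a tautology.


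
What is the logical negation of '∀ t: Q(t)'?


¬(∀ x: φ) = ∃ x: ¬φ, and ¬(∃ x: φ) = ∀ x: ¬φ.
Apply to the universal statement.

∃ t: ¬(Q(t))


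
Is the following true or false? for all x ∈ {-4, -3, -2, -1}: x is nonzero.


Evaluate the predicate on each element: -4:T, -3:T, -2:T, -1:T.
Every element satisfies the predicate.

T


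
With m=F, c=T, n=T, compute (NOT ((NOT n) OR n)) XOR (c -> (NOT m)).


Substitute m=F, c=T, n=T:
NOT n = F
(NOT n) OR n = F OR T = T
NOT ((NOT n) OR n) = F
NOT m = T
c -> (NOT m) = T -> T = T
(NOT ((NOT n) OR n)) XOR (c -> (NOT m)) = F XOR T = T

T


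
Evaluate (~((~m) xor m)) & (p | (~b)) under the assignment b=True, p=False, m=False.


Substitute b=True, p=False, m=False:
~m = True
(~m) xor m = True xor False = True
~((~m) xor m) = False
~b = False
p | (~b) = False | False = False
(~((~m) xor m)) & (p | (~b)) = False & False = False

False


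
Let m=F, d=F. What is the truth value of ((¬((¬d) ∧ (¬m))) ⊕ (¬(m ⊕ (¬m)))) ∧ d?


Substitute m=F, d=F:
¬d = T
¬m = T
(¬d) ∧ (¬m) = T ∧ T = T
¬((¬d) ∧ (¬m)) = F
¬m = T
m ⊕ (¬m) = F ⊕ T = T
¬(m ⊕ (¬m)) = F
(¬((¬d) ∧ (¬m))) ⊕ (¬(m ⊕ (¬m))) = F ⊕ F = F
((¬((¬d) ∧ (¬m))) ⊕ (¬(m ⊕ (¬m)))) ∧ d = F ∧ F = F

F


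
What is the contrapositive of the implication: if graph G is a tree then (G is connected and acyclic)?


The contrapositive of (P → Q) is (¬Q → ¬P); it is logically equivalent to the original.
Here P = 'graph G is a tree' and Q = '(G is connected and acyclic)'.

If not ((G is connected and acyclic)), then not (graph G is a tree).


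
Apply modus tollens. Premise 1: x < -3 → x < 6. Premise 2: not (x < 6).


Modus tollens: from (P → Q) and ¬Q, infer ¬P.
Q = 'x < 6' is denied; since P → Q, P must also fail.

Not (x < -3).


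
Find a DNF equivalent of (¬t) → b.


Step 1: Rewrite (¬t) → b as ¬(¬t) ∨ b.
Step 2: Eliminate any double negations (¬¬X = X).

t ∨ b


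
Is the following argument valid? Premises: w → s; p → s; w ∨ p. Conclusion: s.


This matches the form of proof by cases: the conclusion follows in every model of the premises.

Valid.


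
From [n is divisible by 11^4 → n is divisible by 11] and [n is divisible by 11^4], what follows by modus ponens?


Modus ponens: from (P → Q) and P, infer Q.
P = 'n is divisible by 11^4' is asserted, and P → Q holds, so Q follows.

n is divisible by 11.


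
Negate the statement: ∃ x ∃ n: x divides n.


Negation flips each quantifier (∀↔∃) and negates the inner predicate.
¬(∃ x ∃ n: φ) = ∀ x ∀ n: ¬φ.

∀ x ∀ n: ¬(x divides n)


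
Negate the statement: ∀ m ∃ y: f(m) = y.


Negation flips each quantifier (∀↔∃) and negates the inner predicate.
¬(∀ m ∃ y: φ) = ∃ m ∀ y: ¬φ.

∃ m ∀ y: ¬(f(m) = y)


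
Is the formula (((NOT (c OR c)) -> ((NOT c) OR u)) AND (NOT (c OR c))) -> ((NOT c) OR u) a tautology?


Build the truth table over {c, u}:
c | u | φ
---------
F | F | T
T | F | T
F | T | T
T | T | T
Every row evaluates to true.

Yes, it is a tautology.


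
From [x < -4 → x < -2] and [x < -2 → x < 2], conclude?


Hypothetical syllogism: from (P → Q) and (Q → R), infer (P → R).
Chain the two implications through the shared middle term 'x < -2'.

x < -4 → x < 2


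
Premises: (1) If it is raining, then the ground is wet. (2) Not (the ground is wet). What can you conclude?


Modus tollens: from (P → Q) and ¬Q, infer ¬P.
Q = 'the ground is wet' is denied; since P → Q, P must also fail.

Not (it is raining).


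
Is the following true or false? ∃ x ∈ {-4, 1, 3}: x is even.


Evaluate the predicate on each element: -4:T, 1:F, 3:F.
Witness x = -4 satisfies the predicate.

T


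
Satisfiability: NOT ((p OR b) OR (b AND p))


Search for a satisfying assignment over {b, p}.
Try b=F, p=F: the formula evaluates to T.
A satisfying assignment exists.

Satisfiable.


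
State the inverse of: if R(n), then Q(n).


The inverse of (P → Q) is (¬P → ¬Q). It is equivalent to the converse, not to the original.
Here P = 'R(n)' and Q = 'Q(n)'.

If not (R(n)), then not (Q(n)).


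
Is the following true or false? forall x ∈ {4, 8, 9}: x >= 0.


Evaluate the predicate on each element: 4:True, 8:True, 9:True.
Every element satisfies the predicate.

True


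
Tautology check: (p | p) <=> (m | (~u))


Build the truth table over {m, p, u}:
m | p | u | φ
-------------
False | False | False | False
True | False | False | False
False | True | False | True
True | True | False | True
False | False | True | True
True | False | True | False
False | True | True | False
True | True | True | True
Counterexample at row 1: with m=False, p=False, u=False, the formula is False.

No, it is not a tautology.


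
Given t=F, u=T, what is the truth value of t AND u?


Conjunction is true only when both operands are true.
Substitute: t=F, u=T.
F AND T evaluates to F.

F


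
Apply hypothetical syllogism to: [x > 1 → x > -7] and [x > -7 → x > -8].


Hypothetical syllogism: from (P → Q) and (Q → R), infer (P → R).
Chain the two implications through the shared middle term 'x > -7'.

x > 1 → x > -8


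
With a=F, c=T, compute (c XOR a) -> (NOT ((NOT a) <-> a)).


Substitute a=F, c=T:
c XOR a = T XOR F = T
NOT a = T
(NOT a) <-> a = T <-> F = F
NOT ((NOT a) <-> a) = T
(c XOR a) -> (NOT ((NOT a) <-> a)) = T -> T = T

T


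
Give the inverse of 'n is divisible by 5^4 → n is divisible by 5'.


The inverse of (P → Q) is (¬P → ¬Q). It is equivalent to the converse, not to the original.
Here P = 'n is divisible by 5^4' and Q = 'n is divisible by 5'.

If not (n is divisible by 5^4), then not (n is divisible by 5).


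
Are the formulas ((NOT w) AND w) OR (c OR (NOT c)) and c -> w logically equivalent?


Compare truth tables:
c | w | φ | ψ
-------------
F | F | T | T
T | F | T | F
F | T | T | T
T | T | T | T
They differ at row 2 (c=T, w=F): φ=T but ψ=F.

No, they are not logically equivalent.


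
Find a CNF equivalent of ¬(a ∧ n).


Step 1: Apply De Morgan: ¬(a ∧ n) = ¬a ∨ ¬n.

(¬a) ∨ (¬n)


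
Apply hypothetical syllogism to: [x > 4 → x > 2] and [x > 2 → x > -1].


Hypothetical syllogism: from (P → Q) and (Q → R), infer (P → R).
Chain the two implications through the shared middle term 'x > 2'.

x > 4 → x > -1


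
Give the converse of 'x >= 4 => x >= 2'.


The converse of (P → Q) is (Q → P). It is not in general equivalent to the original.
Here P = 'x >= 4' and Q = 'x >= 2'.

If x >= 2, then x >= 4.


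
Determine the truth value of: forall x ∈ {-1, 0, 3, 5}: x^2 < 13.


Evaluate the predicate on each element: -1:True, 0:True, 3:True, 5:False.
Counterexample x = 5 fails the predicate.

False


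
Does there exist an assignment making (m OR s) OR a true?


Search for a satisfying assignment over {a, m, s}.
Try a=T, m=F, s=F: the formula evaluates to T.
A satisfying assignment exists.

Satisfiable.


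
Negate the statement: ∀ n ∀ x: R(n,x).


Negation flips each quantifier (∀↔∃) and negates the inner predicate.
¬(∀ n ∀ x: φ) = ∃ n ∃ x: ¬φ.

∃ n ∃ x: ¬(R(n,x))


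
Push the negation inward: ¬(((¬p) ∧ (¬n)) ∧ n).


De Morgan: the negation of a conjunction is the disjunction of the negations.
Distribute ¬ across ∧, flipping it to ∨, and negate each literal.

(p ∨ n) ∨ (¬n)


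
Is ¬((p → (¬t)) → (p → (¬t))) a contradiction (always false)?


Truth table over {p, t}:
p | t | φ
---------
F | F | F
T | F | F
F | T | F
T | T | F
Every row is false.

Yes, it is a contradiction.


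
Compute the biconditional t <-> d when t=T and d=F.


Biconditional is true when both operands have the same truth value.
Substitute: t=T, d=F.
T <-> F evaluates to F.

F


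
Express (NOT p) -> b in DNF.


Step 1: Rewrite (¬p) → b as ¬(¬p) ∨ b.
Step 2: Eliminate any double negations (¬¬X = X).

p OR b


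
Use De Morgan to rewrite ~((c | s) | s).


De Morgan: the negation of a disjunction is the conjunction of the negations.
Distribute ~ across |, flipping it to &, and negate each literal.

((~c) & (~s)) & (~s)


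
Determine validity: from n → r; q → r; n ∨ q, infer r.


This matches the form of proof by cases: the conclusion follows in every model of the premises.

Valid.


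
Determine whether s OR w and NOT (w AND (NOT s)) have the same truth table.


Compare truth tables:
s | w | φ | ψ
-------------
F | F | F | T
T | F | T | T
F | T | T | F
T | T | T | T
They differ at row 1 (s=F, w=F): φ=F but ψ=T.

No, they are not logically equivalent.


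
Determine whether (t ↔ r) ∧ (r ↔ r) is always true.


Build the truth table over {r, t}:
r | t | φ
---------
F | F | T
T | F | F
F | T | F
T | T | T
Counterexample at row 2: with r=T, t=F, the formula is F.

No, it is not a tautology.


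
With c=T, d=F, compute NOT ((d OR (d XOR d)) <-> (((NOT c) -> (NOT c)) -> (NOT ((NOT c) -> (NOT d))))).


Substitute c=T, d=F:
… (earlier sub-steps elided)
NOT c = F
NOT c = F
(NOT c) -> (NOT c) = F -> F = T
NOT c = F
NOT d = T
(NOT c) -> (NOT d) = F -> T = T
NOT ((NOT c) -> (NOT d)) = F
((NOT c) -> (NOT c)) -> (NOT ((NOT c) -> (NOT d))) = T -> F = F
(d OR (d XOR d)) <-> (((NOT c) -> (NOT c)) -> (NOT ((NOT c) -> (NOT d)))) = F <-> F = T
NOT ((d OR (d XOR d)) <-> (((NOT c) -> (NOT c)) -> (NOT ((NOT c) -> (NOT d))))) = F

F


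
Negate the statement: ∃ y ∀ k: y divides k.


Negation flips each quantifier (∀↔∃) and negates the inner predicate.
¬(∃ y ∀ k: φ) = ∀ y ∃ k: ¬φ.

∀ y ∃ k: ¬(y divides k)


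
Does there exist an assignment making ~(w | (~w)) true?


Check all 2 assignments over {w}:
w | φ
-----
False | False
True | False
No assignment makes the formula true.

Unsatisfiable.


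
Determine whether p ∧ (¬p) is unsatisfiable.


Truth table over {p}:
p | φ
-----
F | F
T | F
Every row is false.

Yes, it is a contradiction.


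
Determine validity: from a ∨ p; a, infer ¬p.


This is affirming a disjunct (fallacy). There exist truth assignments where the premises are all true but the conclusion is false.

Invalid.


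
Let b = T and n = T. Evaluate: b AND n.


Conjunction is true only when both operands are true.
Substitute: b=T, n=T.
T AND T evaluates to T.

T


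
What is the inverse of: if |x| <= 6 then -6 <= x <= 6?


The inverse of (P → Q) is (¬P → ¬Q). It is equivalent to the converse, not to the original.
Here P = '|x| <= 6' and Q = '-6 <= x <= 6'.

If not (|x| <= 6), then not (-6 <= x <= 6).


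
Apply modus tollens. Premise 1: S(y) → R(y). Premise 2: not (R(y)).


Modus tollens: from (P → Q) and ¬Q, infer ¬P.
Q = 'R(y)' is denied; since P → Q, P must also fail.

Not (S(y)).


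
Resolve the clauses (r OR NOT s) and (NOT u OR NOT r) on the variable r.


The clauses contain complementary literals r and NOTr.
Resolution eliminates this pair and disjoins the remaining literals (merging duplicates).

(NOT s OR NOT u)


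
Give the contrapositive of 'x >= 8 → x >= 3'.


The contrapositive of (P → Q) is (¬Q → ¬P); it is logically equivalent to the original.
Here P = 'x >= 8' and Q = 'x >= 3'.

If not (x >= 3), then not (x >= 8).


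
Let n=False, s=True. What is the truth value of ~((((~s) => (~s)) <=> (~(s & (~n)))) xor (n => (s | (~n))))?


Substitute n=False, s=True:
… (earlier sub-steps elided)
(~s) => (~s) = False => False = True
~n = True
s & (~n) = True & True = True
~(s & (~n)) = False
((~s) => (~s)) <=> (~(s & (~n))) = True <=> False = False
~n = True
s | (~n) = True | True = True
n => (s | (~n)) = False => True = True
(((~s) => (~s)) <=> (~(s & (~n)))) xor (n => (s | (~n))) = False xor True = True
~((((~s) => (~s)) <=> (~(s & (~n)))) xor (n => (s | (~n)))) = False

False


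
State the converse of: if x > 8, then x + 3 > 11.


The converse of (P → Q) is (Q → P). It is not in general equivalent to the original.
Here P = 'x > 8' and Q = 'x + 3 > 11'.

If x + 3 > 11, then x > 8.


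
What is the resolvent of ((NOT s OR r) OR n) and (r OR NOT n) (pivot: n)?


The clauses contain complementary literals n and NOTn.
Resolution eliminates this pair and disjoins the remaining literals (merging duplicates).

(NOT s OR r)


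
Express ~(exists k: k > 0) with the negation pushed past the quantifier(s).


¬(forall x: φ) = exists x: ¬φ, and ¬(exists x: φ) = forall x: ¬φ.
Apply to the existential statement.

forall k: ~(k > 0)


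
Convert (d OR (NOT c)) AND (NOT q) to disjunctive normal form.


Step 1: Distribute ∧ over ∨: (d ∨ (¬c)) ∧ (¬q) = (d ∧ (¬q)) ∨ ((¬c) ∧ (¬q)).

(d AND (NOT q)) OR ((NOT c) AND (NOT q))


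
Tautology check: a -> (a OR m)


Build the truth table over {a, m}:
a | m | φ
---------
F | F | T
T | F | T
F | T | T
T | T | T
Every row evaluates to true.

Yes, it is a tautology.


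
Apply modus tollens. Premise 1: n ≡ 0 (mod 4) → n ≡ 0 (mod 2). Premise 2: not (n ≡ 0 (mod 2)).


Modus tollens: from (P → Q) and ¬Q, infer ¬P.
Q = 'n ≡ 0 (mod 2)' is denied; since P → Q, P must also fail.

Not (n ≡ 0 (mod 4)).


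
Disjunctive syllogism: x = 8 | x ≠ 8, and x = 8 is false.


Disjunctive syllogism: from (P ∨ Q) and ¬P, infer Q.
One disjunct, 'x = 8', is ruled out; the other must hold.

x ≠ 8


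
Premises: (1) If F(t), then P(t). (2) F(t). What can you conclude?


Modus ponens: from (P → Q) and P, infer Q.
P = 'F(t)' is asserted, and P → Q holds, so Q follows.

P(t).


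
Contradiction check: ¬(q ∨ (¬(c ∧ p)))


Truth table over {c, p, q}:
c | p | q | φ
-------------
F | F | F | F
T | F | F | F
F | T | F | F
T | T | F | T
F | F | T | F
T | F | T | F
F | T | T | F
T | T | T | F
Satisfying assignment at row 4: c=T, p=T, q=F gives T.

No, it is not a contradiction.


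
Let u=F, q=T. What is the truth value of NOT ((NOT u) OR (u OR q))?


Substitute u=F, q=T:
NOT u = T
u OR q = F OR T = T
(NOT u) OR (u OR q) = T OR T = T
NOT ((NOT u) OR (u OR q)) = F

F


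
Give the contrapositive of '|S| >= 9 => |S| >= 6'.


The contrapositive of (P → Q) is (¬Q → ¬P); it is logically equivalent to the original.
Here P = '|S| >= 9' and Q = '|S| >= 6'.

If not (|S| >= 6), then not (|S| >= 9).


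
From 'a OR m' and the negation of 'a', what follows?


Disjunctive syllogism: from (P ∨ Q) and ¬P, infer Q.
One disjunct, 'a', is ruled out; the other must hold.

m


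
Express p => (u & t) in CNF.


Step 1: Rewrite p → (u ∧ t) as ¬p ∨ (u ∧ t).
Step 2: Distribute ∨ over ∧.

((~p) | u) & ((~p) | t)


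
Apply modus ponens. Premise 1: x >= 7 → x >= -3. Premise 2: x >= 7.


Modus ponens: from (P → Q) and P, infer Q.
P = 'x >= 7' is asserted, and P → Q holds, so Q follows.

x >= -3.


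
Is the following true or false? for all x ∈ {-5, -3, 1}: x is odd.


Evaluate the predicate on each element: -5:T, -3:T, 1:T.
Every element satisfies the predicate.

T


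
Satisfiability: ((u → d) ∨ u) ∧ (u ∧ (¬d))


Search for a satisfying assignment over {d, u}.
Try d=F, u=T: the formula evaluates to T.
A satisfying assignment exists.

Satisfiable.


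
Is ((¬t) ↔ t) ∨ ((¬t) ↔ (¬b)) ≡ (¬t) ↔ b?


Compare truth tables:
b | t | φ | ψ
-------------
F | F | T | F
T | F | F | T
F | T | F | T
T | T | T | F
They differ at row 1 (b=F, t=F): φ=T but ψ=F.

No, they are not logically equivalent.


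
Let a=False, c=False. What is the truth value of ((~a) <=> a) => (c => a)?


Substitute a=False, c=False:
~a = True
(~a) <=> a = True <=> False = False
c => a = False => False = True
((~a) <=> a) => (c => a) = False => True = True

True


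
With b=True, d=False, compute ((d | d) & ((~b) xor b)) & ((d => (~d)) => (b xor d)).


Substitute b=True, d=False:
d | d = False | False = False
~b = False
(~b) xor b = False xor True = True
(d | d) & ((~b) xor b) = False & True = False
~d = True
d => (~d) = False => True = True
b xor d = True xor False = True
(d => (~d)) => (b xor d) = True => True = True
((d | d) & ((~b) xor b)) & ((d => (~d)) => (b xor d)) = False & True = False

False


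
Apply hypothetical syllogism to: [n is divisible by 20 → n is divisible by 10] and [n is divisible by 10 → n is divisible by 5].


Hypothetical syllogism: from (P → Q) and (Q → R), infer (P → R).
Chain the two implications through the shared middle term 'n is divisible by 10'.

n is divisible by 20 → n is divisible by 5


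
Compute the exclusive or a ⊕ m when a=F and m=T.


Exclusive or is true when exactly one operand is true.
Substitute: a=F, m=T.
F ⊕ T evaluates to T.

T


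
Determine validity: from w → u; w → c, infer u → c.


This is (no valid rule). There exist truth assignments where the premises are all true but the conclusion is false.

Invalid.


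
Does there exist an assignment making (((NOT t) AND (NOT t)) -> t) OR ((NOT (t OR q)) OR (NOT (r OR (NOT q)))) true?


Search for a satisfying assignment over {q, r, t}.
Try q=F, r=F, t=F: the formula evaluates to T.
A satisfying assignment exists.

Satisfiable.


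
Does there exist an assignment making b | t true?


Search for a satisfying assignment over {b, t}.
Try b=True, t=False: the formula evaluates to True.
A satisfying assignment exists.

Satisfiable.


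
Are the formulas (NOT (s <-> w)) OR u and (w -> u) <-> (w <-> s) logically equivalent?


Compare truth tables:
s | u | w | φ | ψ
-----------------
F | F | F | F | T
T | F | F | T | F
F | T | F | T | T
T | T | F | T | F
F | F | T | T | T
T | F | T | F | F
F | T | T | T | F
T | T | T | T | T
They differ at row 1 (s=F, u=F, w=F): φ=F but ψ=T.

No, they are not logically equivalent.


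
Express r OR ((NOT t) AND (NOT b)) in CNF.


Step 1: Distribute ∨ over ∧: r ∨ ((¬t) ∧ (¬b)) = (r ∨ (¬t)) ∧ (r ∨ (¬b)).

(r OR (NOT t)) AND (r OR (NOT b))


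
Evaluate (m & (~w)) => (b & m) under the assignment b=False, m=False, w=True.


Substitute b=False, m=False, w=True:
~w = False
m & (~w) = False & False = False
b & m = False & False = False
(m & (~w)) => (b & m) = False => False = True

True


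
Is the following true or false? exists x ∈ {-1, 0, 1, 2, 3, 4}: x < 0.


Evaluate the predicate on each element: -1:True, 0:False, 1:False, 2:False, 3:False, 4:False.
Witness x = -1 satisfies the predicate.

True


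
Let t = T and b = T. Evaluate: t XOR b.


Exclusive or is true when exactly one operand is true.
Substitute: t=T, b=T.
T XOR T evaluates to F.

F


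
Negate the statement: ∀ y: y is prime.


¬(∀ x: φ) = ∃ x: ¬φ, and ¬(∃ x: φ) = ∀ x: ¬φ.
Apply to the universal statement.

∃ y: ¬(y is prime)


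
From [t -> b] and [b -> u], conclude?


Hypothetical syllogism: from (P → Q) and (Q → R), infer (P → R).
Chain the two implications through the shared middle term 'b'.

t -> u


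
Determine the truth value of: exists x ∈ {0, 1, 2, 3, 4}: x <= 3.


Evaluate the predicate on each element: 0:True, 1:True, 2:True, 3:True, 4:False.
Witness x = 0 satisfies the predicate.

True


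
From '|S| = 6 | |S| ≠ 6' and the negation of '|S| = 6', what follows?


Disjunctive syllogism: from (P ∨ Q) and ¬P, infer Q.
One disjunct, '|S| = 6', is ruled out; the other must hold.

|S| ≠ 6


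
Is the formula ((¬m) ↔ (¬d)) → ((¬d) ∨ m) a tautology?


Build the truth table over {d, m}:
d | m | φ
---------
F | F | T
T | F | T
F | T | T
T | T | T
Every row evaluates to true.

Yes, it is a tautology.


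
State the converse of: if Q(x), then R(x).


The converse of (P → Q) is (Q → P). It is not in general equivalent to the original.
Here P = 'Q(x)' and Q = 'R(x)'.

If R(x), then Q(x).


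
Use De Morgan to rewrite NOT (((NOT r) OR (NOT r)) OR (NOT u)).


De Morgan: the negation of a disjunction is the conjunction of the negations.
Distribute NOT across OR, flipping it to AND, and negate each literal.

(r AND r) AND u


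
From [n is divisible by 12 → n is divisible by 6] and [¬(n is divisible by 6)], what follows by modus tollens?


Modus tollens: from (P → Q) and ¬Q, infer ¬P.
Q = 'n is divisible by 6' is denied; since P → Q, P must also fail.

Not (n is divisible by 12).


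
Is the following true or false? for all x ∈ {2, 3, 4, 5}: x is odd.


Evaluate the predicate on each element: 2:F, 3:T, 4:F, 5:T.
Counterexample x = 2 fails the predicate.

F


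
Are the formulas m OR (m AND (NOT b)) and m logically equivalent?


Compare truth tables:
b | m | φ | ψ
-------------
F | F | F | F
T | F | F | F
F | T | T | T
T | T | T | T
The columns φ and ψ agree on every row.

Yes, they are logically equivalent.


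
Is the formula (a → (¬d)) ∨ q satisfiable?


Search for a satisfying assignment over {a, d, q}.
Try a=F, d=F, q=F: the formula evaluates to T.
A satisfying assignment exists.

Satisfiable.


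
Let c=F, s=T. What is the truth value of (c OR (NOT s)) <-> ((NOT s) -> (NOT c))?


Substitute c=F, s=T:
NOT s = F
c OR (NOT s) = F OR F = F
NOT s = F
NOT c = T
(NOT s) -> (NOT c) = F -> T = T
(c OR (NOT s)) <-> ((NOT s) -> (NOT c)) = F <-> T = F

F


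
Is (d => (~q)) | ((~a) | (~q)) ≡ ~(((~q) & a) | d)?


Compare truth tables:
a | d | q | φ | ψ
-----------------
False | False | False | True | True
True | False | False | True | False
False | True | False | True | False
True | True | False | True | False
False | False | True | True | True
True | False | True | True | True
False | True | True | True | False
True | True | True | False | False
They differ at row 2 (a=True, d=False, q=False): φ=True but ψ=False.

No, they are not logically equivalent.


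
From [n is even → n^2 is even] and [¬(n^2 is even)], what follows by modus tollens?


Modus tollens: from (P → Q) and ¬Q, infer ¬P.
Q = 'n^2 is even' is denied; since P → Q, P must also fail.

Not (n is even).


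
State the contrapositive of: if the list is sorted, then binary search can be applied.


The contrapositive of (P → Q) is (¬Q → ¬P); it is logically equivalent to the original.
Here P = 'the list is sorted' and Q = 'binary search can be applied'.

If not (binary search can be applied), then not (the list is sorted).


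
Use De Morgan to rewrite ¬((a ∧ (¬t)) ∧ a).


De Morgan: the negation of a conjunction is the disjunction of the negations.
Distribute ¬ across ∧, flipping it to ∨, and negate each literal.

((¬a) ∨ t) ∨ (¬a)


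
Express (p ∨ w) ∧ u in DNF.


Step 1: Distribute ∧ over ∨: (p ∨ w) ∧ u = (p ∧ u) ∨ (w ∧ u).

(p ∧ u) ∨ (w ∧ u)


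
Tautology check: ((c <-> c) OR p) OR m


Build the truth table over {c, m, p}:
c | m | p | φ
-------------
F | F | F | T
T | F | F | T
F | T | F | T
T | T | F | T
F | F | T | T
T | F | T | T
F | T | T | T
T | T | T | T
Every row evaluates to true.

Yes, it is a tautology.


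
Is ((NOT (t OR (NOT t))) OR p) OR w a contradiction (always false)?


Truth table over {p, t, w}:
p | t | w | φ
-------------
F | F | F | F
T | F | F | T
F | T | F | F
T | T | F | T
F | F | T | T
T | F | T | T
F | T | T | T
T | T | T | T
Satisfying assignment at row 2: p=T, t=F, w=F gives T.

No, it is not a contradiction.


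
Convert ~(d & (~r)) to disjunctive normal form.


Step 1: Apply De Morgan: ¬(d ∧ (¬r)) = ¬d ∨ ¬(¬r).
Step 2: Eliminate any double negations (¬¬X = X).

(~d) | r


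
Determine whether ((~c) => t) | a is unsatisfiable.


Truth table over {a, c, t}:
a | c | t | φ
-------------
False | False | False | False
True | False | False | True
False | True | False | True
True | True | False | True
False | False | True | True
True | False | True | True
False | True | True | True
True | True | True | True
Satisfying assignment at row 2: a=True, c=False, t=False gives True.

No, it is not a contradiction.


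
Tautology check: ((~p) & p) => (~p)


Build the truth table over {p}:
p | φ
-----
False | True
True | True
Every row evaluates to true.

Yes, it is a tautology.


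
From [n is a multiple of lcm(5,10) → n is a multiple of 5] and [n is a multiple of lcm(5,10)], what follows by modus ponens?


Modus ponens: from (P → Q) and P, infer Q.
P = 'n is a multiple of lcm(5,10)' is asserted, and P → Q holds, so Q follows.

n is a multiple of 5.


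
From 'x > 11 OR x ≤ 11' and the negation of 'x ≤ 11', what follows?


Disjunctive syllogism: from (P ∨ Q) and ¬P, infer Q.
One disjunct, 'x ≤ 11', is ruled out; the other must hold.

x > 11


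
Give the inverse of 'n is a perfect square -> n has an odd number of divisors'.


The inverse of (P → Q) is (¬P → ¬Q). It is equivalent to the converse, not to the original.
Here P = 'n is a perfect square' and Q = 'n has an odd number of divisors'.

If not (n is a perfect square), then not (n has an odd number of divisors).


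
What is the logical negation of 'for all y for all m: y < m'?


Negation flips each quantifier (∀↔∃) and negates the inner predicate.
¬(for all y for all m: φ) = there exists y there exists m: ¬φ.

there exists y there exists m: NOT(y < m)


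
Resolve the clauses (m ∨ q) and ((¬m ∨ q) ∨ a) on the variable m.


The clauses contain complementary literals m and ¬m.
Resolution eliminates this pair and disjoins the remaining literals (merging duplicates).

(q ∨ a)


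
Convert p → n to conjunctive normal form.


Step 1: Rewrite p → n as ¬p ∨ n.

(¬p) ∨ n


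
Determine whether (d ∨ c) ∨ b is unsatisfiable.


Truth table over {b, c, d}:
b | c | d | φ
-------------
F | F | F | F
T | F | F | T
F | T | F | T
T | T | F | T
F | F | T | T
T | F | T | T
F | T | T | T
T | T | T | T
Satisfying assignment at row 2: b=T, c=F, d=F gives T.

No, it is not a contradiction.


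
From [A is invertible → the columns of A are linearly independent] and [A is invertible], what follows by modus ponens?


Modus ponens: from (P → Q) and P, infer Q.
P = 'A is invertible' is asserted, and P → Q holds, so Q follows.

the columns of A are linearly independent.


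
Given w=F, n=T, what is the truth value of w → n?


Implication is false only when antecedent is true and consequent is false.
Substitute: w=F, n=T.
F → T evaluates to T.

T


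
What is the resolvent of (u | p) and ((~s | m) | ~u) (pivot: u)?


The clauses contain complementary literals u and ~u.
Resolution eliminates this pair and disjoins the remaining literals (merging duplicates).

((p | ~s) | m)


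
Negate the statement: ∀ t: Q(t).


¬(∀ x: φ) = ∃ x: ¬φ, and ¬(∃ x: φ) = ∀ x: ¬φ.
Apply to the universal statement.

∃ t: ¬(Q(t))


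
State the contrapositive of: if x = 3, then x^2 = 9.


The contrapositive of (P → Q) is (¬Q → ¬P); it is logically equivalent to the original.
Here P = 'x = 3' and Q = 'x^2 = 9'.

If not (x^2 = 9), then not (x = 3).


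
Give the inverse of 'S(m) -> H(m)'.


The inverse of (P → Q) is (¬P → ¬Q). It is equivalent to the converse, not to the original.
Here P = 'S(m)' and Q = 'H(m)'.

If not (S(m)), then not (H(m)).


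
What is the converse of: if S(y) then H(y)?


The converse of (P → Q) is (Q → P). It is not in general equivalent to the original.
Here P = 'S(y)' and Q = 'H(y)'.

If H(y), then S(y).


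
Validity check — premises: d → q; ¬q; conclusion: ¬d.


This matches the form of modus tollens: the conclusion follows in every model of the premises.

Valid.


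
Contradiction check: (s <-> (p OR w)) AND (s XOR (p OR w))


Truth table over {p, s, w}:
p | s | w | φ
-------------
F | F | F | F
T | F | F | F
F | T | F | F
T | T | F | F
F | F | T | F
T | F | T | F
F | T | T | F
T | T | T | F
Every row is false.

Yes, it is a contradiction.


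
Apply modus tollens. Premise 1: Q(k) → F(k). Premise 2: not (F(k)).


Modus tollens: from (P → Q) and ¬Q, infer ¬P.
Q = 'F(k)' is denied; since P → Q, P must also fail.

Not (Q(k)).


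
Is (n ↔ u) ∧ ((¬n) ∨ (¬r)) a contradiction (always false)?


Truth table over {n, r, u}:
n | r | u | φ
-------------
F | F | F | T
T | F | F | F
F | T | F | T
T | T | F | F
F | F | T | F
T | F | T | T
F | T | T | F
T | T | T | F
Satisfying assignment at row 1: n=F, r=F, u=F gives T.

No, it is not a contradiction.


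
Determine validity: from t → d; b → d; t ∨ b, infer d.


This matches the form of proof by cases: the conclusion follows in every model of the premises.

Valid.


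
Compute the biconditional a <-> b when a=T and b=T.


Biconditional is true when both operands have the same truth value.
Substitute: a=T, b=T.
T <-> T evaluates to T.

T


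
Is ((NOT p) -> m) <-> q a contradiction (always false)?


Truth table over {m, p, q}:
m | p | q | φ
-------------
F | F | F | T
T | F | F | F
F | T | F | F
T | T | F | F
F | F | T | F
T | F | T | T
F | T | T | T
T | T | T | T
Satisfying assignment at row 1: m=F, p=F, q=F gives T.

No, it is not a contradiction.


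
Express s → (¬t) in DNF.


Step 1: Rewrite s → (¬t) as ¬s ∨ (¬t).

(¬s) ∨ (¬t)


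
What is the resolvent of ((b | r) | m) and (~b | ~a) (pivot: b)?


The clauses contain complementary literals b and ~b.
Resolution eliminates this pair and disjoins the remaining literals (merging duplicates).

((m | r) | ~a)


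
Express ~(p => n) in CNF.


Step 1: Rewrite p → n as ¬p ∨ n.
Step 2: Negate: ¬(¬p ∨ n) = p ∧ ¬n (De Morgan + double negation).

p & (~n)


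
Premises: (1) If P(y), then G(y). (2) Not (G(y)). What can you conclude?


Modus tollens: from (P → Q) and ¬Q, infer ¬P.
Q = 'G(y)' is denied; since P → Q, P must also fail.

Not (P(y)).


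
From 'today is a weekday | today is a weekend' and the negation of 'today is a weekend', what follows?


Disjunctive syllogism: from (P ∨ Q) and ¬P, infer Q.
One disjunct, 'today is a weekend', is ruled out; the other must hold.

today is a weekday


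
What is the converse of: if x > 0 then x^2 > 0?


The converse of (P → Q) is (Q → P). It is not in general equivalent to the original.
Here P = 'x > 0' and Q = 'x^2 > 0'.

If x^2 > 0, then x > 0.


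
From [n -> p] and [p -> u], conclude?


Hypothetical syllogism: from (P → Q) and (Q → R), infer (P → R).
Chain the two implications through the shared middle term 'p'.

n -> u


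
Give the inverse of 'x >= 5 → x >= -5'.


The inverse of (P → Q) is (¬P → ¬Q). It is equivalent to the converse, not to the original.
Here P = 'x >= 5' and Q = 'x >= -5'.

If not (x >= 5), then not (x >= -5).


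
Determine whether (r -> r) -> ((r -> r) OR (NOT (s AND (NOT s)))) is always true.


Build the truth table over {r, s}:
r | s | φ
---------
F | F | T
T | F | T
F | T | T
T | T | T
Every row evaluates to true.

Yes, it is a tautology.


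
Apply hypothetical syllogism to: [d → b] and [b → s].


Hypothetical syllogism: from (P → Q) and (Q → R), infer (P → R).
Chain the two implications through the shared middle term 'b'.

d → s


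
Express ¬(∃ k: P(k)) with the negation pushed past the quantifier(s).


¬(∀ x: φ) = ∃ x: ¬φ, and ¬(∃ x: φ) = ∀ x: ¬φ.
Apply to the existential statement.

∀ k: ¬(P(k))


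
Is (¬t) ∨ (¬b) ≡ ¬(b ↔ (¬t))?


Compare truth tables:
b | t | φ | ψ
-------------
F | F | T | T
T | F | T | F
F | T | T | F
T | T | F | T
They differ at row 2 (b=T, t=F): φ=T but ψ=F.

No, they are not logically equivalent.


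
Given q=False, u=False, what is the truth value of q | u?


Disjunction is false only when both operands are false.
Substitute: q=False, u=False.
False | False evaluates to False.

False


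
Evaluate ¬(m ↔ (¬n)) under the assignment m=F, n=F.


Substitute m=F, n=F:
¬n = T
m ↔ (¬n) = F ↔ T = F
¬(m ↔ (¬n)) = T

T


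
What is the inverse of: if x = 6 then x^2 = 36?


The inverse of (P → Q) is (¬P → ¬Q). It is equivalent to the converse, not to the original.
Here P = 'x = 6' and Q = 'x^2 = 36'.

If not (x = 6), then not (x^2 = 36).


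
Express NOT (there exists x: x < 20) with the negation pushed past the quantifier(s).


¬(for all x: φ) = there exists x: ¬φ, and ¬(there exists x: φ) = for all x: ¬φ.
Apply to the existential statement.

for all x: NOT(x < 20)


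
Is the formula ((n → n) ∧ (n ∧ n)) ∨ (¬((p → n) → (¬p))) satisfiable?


Search for a satisfying assignment over {n, p}.
Try n=T, p=F: the formula evaluates to T.
A satisfying assignment exists.

Satisfiable.


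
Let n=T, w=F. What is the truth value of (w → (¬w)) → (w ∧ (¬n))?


Substitute n=T, w=F:
¬w = T
w → (¬w) = F → T = T
¬n = F
w ∧ (¬n) = F ∧ F = F
(w → (¬w)) → (w ∧ (¬n)) = T → F = F

F


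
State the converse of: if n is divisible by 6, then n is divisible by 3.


The converse of (P → Q) is (Q → P). It is not in general equivalent to the original.
Here P = 'n is divisible by 6' and Q = 'n is divisible by 3'.

If n is divisible by 3, then n is divisible by 6.


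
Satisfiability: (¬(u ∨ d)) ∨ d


Search for a satisfying assignment over {d, u}.
Try d=F, u=F: the formula evaluates to T.
A satisfying assignment exists.

Satisfiable.


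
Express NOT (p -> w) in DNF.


Step 1: Rewrite implication then negate: ¬(¬p ∨ w) = p ∧ ¬w.

p AND (NOT w)


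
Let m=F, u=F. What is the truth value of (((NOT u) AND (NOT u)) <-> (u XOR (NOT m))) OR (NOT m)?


Substitute m=F, u=F:
NOT u = T
NOT u = T
(NOT u) AND (NOT u) = T AND T = T
NOT m = T
u XOR (NOT m) = F XOR T = T
((NOT u) AND (NOT u)) <-> (u XOR (NOT m)) = T <-> T = T
NOT m = T
(((NOT u) AND (NOT u)) <-> (u XOR (NOT m))) OR (NOT m) = T OR T = T

T


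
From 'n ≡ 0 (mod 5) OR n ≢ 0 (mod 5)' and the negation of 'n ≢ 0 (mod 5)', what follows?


Disjunctive syllogism: from (P ∨ Q) and ¬P, infer Q.
One disjunct, 'n ≢ 0 (mod 5)', is ruled out; the other must hold.

n ≡ 0 (mod 5)


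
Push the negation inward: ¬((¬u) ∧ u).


De Morgan: the negation of a conjunction is the disjunction of the negations.
Distribute ¬ across ∧, flipping it to ∨, and negate each literal.

u ∨ (¬u)


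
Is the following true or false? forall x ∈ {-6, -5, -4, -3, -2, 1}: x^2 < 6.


Evaluate the predicate on each element: -6:False, -5:False, -4:False, -3:False, -2:True, 1:True.
Counterexample x = -6 fails the predicate.

False


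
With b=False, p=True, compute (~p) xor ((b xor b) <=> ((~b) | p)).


Substitute b=False, p=True:
~p = False
b xor b = False xor False = False
~b = True
(~b) | p = True | True = True
(b xor b) <=> ((~b) | p) = False <=> True = False
(~p) xor ((b xor b) <=> ((~b) | p)) = False xor False = False

False


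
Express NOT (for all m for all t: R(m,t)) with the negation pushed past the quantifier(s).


Negation flips each quantifier (∀↔∃) and negates the inner predicate.
¬(for all m for all t: φ) = there exists m there exists t: ¬φ.

there exists m there exists t: NOT(R(m,t))


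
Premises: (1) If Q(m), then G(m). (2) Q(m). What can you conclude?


Modus ponens: from (P → Q) and P, infer Q.
P = 'Q(m)' is asserted, and P → Q holds, so Q follows.

G(m).


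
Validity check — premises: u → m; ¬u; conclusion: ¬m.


This is denying the antecedent (fallacy). There exist truth assignments where the premises are all true but the conclusion is false.

Invalid.


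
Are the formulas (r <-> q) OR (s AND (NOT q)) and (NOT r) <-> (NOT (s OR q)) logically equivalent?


Compare truth tables:
q | r | s | φ | ψ
-----------------
F | F | F | T | T
T | F | F | F | F
F | T | F | F | F
T | T | F | T | T
F | F | T | T | F
T | F | T | F | F
F | T | T | T | T
T | T | T | T | T
They differ at row 5 (q=F, r=F, s=T): φ=T but ψ=F.

No, they are not logically equivalent.


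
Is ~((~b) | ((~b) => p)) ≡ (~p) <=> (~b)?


Compare truth tables:
b | p | φ | ψ
-------------
False | False | False | True
True | False | False | False
False | True | False | False
True | True | False | True
They differ at row 1 (b=False, p=False): φ=False but ψ=True.

No, they are not logically equivalent.


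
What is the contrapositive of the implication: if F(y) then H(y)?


The contrapositive of (P → Q) is (¬Q → ¬P); it is logically equivalent to the original.
Here P = 'F(y)' and Q = 'H(y)'.

If not (H(y)), then not (F(y)).


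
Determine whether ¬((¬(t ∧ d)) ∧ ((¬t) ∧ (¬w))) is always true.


Build the truth table over {d, t, w}:
d | t | w | φ
-------------
F | F | F | F
T | F | F | F
F | T | F | T
T | T | F | T
F | F | T | T
T | F | T | T
F | T | T | T
T | T | T | T
Counterexample at row 1: with d=F, t=F, w=F, the formula is F.

No, it is not a tautology.


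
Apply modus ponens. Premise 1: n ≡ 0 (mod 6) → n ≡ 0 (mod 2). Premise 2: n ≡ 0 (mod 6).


Modus ponens: from (P → Q) and P, infer Q.
P = 'n ≡ 0 (mod 6)' is asserted, and P → Q holds, so Q follows.

n ≡ 0 (mod 2).


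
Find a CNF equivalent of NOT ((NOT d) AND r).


Step 1: Apply De Morgan: ¬((¬d) ∧ r) = ¬(¬d) ∨ ¬r.
Step 2: Eliminate any double negations (¬¬X = X).

d OR (NOT r)


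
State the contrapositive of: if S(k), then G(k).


The contrapositive of (P → Q) is (¬Q → ¬P); it is logically equivalent to the original.
Here P = 'S(k)' and Q = 'G(k)'.

If not (G(k)), then not (S(k)).


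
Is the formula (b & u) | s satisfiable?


Search for a satisfying assignment over {b, s, u}.
Try b=False, s=True, u=False: the formula evaluates to True.
A satisfying assignment exists.

Satisfiable.


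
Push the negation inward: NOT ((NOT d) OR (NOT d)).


De Morgan: the negation of a disjunction is the conjunction of the negations.
Distribute NOT across OR, flipping it to AND, and negate each literal.

d AND d


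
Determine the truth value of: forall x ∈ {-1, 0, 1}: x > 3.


Evaluate the predicate on each element: -1:False, 0:False, 1:False.
Counterexample x = -1 fails the predicate.

False


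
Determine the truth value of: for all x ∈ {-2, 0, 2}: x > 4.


Evaluate the predicate on each element: -2:F, 0:F, 2:F.
Counterexample x = -2 fails the predicate.

F


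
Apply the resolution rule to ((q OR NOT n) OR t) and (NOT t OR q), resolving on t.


The clauses contain complementary literals t and NOTt.
Resolution eliminates this pair and disjoins the remaining literals (merging duplicates).

(NOT n OR q)


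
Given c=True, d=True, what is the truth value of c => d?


Implication is false only when antecedent is true and consequent is false.
Substitute: c=True, d=True.
True => True evaluates to True.

True
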